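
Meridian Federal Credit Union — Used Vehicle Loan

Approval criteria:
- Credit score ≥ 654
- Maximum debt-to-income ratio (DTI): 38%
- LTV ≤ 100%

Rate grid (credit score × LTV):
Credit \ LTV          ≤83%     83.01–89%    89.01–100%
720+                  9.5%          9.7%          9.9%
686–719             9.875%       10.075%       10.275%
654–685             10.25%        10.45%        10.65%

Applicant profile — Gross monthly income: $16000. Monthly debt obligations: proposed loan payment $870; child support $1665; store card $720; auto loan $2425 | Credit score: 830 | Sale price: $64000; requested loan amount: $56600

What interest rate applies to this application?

9.7%

Credit score 830 ≥ 654; Total monthly debts = (870 + 1,665 + 720 + 2,425) = 5,680. Debt-to-income = 5,680/16,000 = 35.5% — meets 38% limit
LTV = 56,600/64,000 = 88.4% ≤ 100%
Row: 830 falls in 720+. Column: 88.4% falls in 83.01–89%. Rate = 9.7%.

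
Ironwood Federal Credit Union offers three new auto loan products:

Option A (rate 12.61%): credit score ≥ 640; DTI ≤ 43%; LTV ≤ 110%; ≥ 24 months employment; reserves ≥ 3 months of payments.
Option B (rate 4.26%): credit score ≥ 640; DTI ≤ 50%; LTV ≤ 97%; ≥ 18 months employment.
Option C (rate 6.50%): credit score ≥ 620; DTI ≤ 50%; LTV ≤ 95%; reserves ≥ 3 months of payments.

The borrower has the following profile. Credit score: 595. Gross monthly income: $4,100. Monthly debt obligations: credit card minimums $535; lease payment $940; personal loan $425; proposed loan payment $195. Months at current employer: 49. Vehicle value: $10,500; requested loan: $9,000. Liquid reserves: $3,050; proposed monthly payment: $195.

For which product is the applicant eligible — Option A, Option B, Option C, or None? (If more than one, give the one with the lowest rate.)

Total debts = (535 + 940 + 425 + 195) = 2,095; DTI = 2,095/4,100 = 51.1%.
LTV = 9,000/10,500 = 85.7%.
Reserves = 3,050/195 = 15.6 months.
Option A: score 595 < 640; DTI 51.1% > 43%; LTV 85.7% ≤ 110%; employment 49 ≥ 24 mo; reserves 15.6 ≥ 3 mo → does not qualify.
Option B: score 595 < 640; DTI 51.1% > 50%; LTV 85.7% ≤ 97%; employment 49 ≥ 18 mo → does not qualify.
Option C: score 595 < 620; DTI 51.1% > 50%; LTV 85.7% ≤ 95%; reserves 15.6 ≥ 3 mo → does not qualify.

None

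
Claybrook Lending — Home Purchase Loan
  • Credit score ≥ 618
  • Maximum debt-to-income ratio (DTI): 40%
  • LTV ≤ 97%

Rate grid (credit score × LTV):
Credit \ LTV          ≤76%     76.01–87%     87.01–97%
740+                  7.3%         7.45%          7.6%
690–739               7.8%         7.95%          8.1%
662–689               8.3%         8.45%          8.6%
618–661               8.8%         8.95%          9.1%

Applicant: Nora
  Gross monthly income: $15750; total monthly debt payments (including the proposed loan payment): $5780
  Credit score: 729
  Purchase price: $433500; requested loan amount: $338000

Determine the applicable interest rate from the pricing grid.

7.95%

Credit score 729 ≥ 618; Debt-to-income = 5,780/15,750 = 36.7% — meets 40% limit
LTV: 338,000 ÷ 433,500 = 78%, within 97% cap
Row: 729 falls in 690–739. Column: 78% falls in 76.01–87%. Rate = 7.95%.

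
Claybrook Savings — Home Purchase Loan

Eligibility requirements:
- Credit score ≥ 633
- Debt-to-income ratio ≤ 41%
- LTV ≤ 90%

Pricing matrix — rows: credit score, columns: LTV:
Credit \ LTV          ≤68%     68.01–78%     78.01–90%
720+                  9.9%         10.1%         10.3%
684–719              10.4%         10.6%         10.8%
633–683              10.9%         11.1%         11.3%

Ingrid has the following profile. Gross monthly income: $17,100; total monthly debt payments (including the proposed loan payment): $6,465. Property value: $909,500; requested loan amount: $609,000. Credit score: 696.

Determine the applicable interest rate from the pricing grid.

10.4%

Credit score 696 ≥ 633; DTI = 6,465/17,100 = 37.8% ≤ 41%
LTV = 609,000/909,500 = 67% ≤ 90%
Row: 696 falls in 684–719. Column: 67% falls in ≤68%. Rate = 10.4%.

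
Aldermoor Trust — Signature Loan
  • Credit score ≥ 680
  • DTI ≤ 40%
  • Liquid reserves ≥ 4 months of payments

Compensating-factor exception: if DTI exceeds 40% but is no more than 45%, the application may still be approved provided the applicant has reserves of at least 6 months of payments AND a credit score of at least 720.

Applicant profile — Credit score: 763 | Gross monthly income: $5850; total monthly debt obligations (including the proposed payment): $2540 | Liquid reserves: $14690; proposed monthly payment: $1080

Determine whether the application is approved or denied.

Credit score 763 ≥ 680 (meets base)
DTI: 2,540 ÷ 5,850 = 43.4%, over the 40% base limit.
Reserves = 14,690/1,080 = 13.6 months ≥ 4
DTI 43.4% is within the 40%–45% exception band; checking compensating factors.
Reserves 13.6 ≥ 6 months; credit score 763 ≥ 720.
Both override conditions satisfied; DTI exception granted.

Approved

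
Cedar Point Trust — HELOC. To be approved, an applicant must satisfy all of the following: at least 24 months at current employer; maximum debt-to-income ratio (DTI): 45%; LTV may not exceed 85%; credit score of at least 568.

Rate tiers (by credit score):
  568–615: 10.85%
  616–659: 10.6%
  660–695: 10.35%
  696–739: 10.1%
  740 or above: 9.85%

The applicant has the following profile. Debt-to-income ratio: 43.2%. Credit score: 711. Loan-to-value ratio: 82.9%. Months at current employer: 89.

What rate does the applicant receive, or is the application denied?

Approved at 10.1%

Credit score 711 ≥ 568 (meets minimum)
Debt-to-income 43.2% vs 45% cap — pass
LTV 82.9% — within 85%
Employment 89 ≥ 24 months
All requirements met. Score 711 falls in the 696–739 tier → 10.1%.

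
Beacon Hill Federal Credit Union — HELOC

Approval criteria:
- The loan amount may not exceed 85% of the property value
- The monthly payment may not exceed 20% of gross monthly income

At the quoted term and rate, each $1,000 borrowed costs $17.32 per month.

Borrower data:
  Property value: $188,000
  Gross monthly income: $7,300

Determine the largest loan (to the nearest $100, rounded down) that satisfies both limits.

Payment cap: 20% × $7,300 = $1,460/month.
At $17.32 per $1,000, that supports 1,460/17.32 × 1,000 ≈ $84,295 → $84,200.
LTV cap: 85% × $188,000 = $159,800 → $159,800.
Binding constraint: payment-to-income.

$84,200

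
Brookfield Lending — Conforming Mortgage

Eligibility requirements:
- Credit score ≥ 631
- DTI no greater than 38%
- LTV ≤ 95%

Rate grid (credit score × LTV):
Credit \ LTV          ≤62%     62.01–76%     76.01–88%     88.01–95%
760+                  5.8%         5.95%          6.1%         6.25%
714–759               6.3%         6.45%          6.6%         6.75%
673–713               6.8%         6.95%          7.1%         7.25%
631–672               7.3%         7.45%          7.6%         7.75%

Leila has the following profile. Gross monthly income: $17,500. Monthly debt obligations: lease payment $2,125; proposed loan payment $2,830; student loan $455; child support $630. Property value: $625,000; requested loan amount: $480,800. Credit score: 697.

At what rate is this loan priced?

Credit score 697 ≥ 631; Total monthly debts = (2,125 + 2,830 + 455 + 630) = 6,040. DTI: 6,040 ÷ 17,500 = 34.5%, within the 38% cap
Loan-to-value = 480,800/625,000 = 76.9% — pass (95% max)
Row: 697 falls in 673–713. Column: 76.9% falls in 76.01–88%. Rate = 7.1%.

7.1%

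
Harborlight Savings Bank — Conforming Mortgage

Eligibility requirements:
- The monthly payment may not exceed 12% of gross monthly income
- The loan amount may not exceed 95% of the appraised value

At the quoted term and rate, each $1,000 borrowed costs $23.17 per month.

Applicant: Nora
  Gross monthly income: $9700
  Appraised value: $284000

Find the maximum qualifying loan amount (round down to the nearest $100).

$50,200

Payment cap: 12% × $9,700 = $1,164/month.
At $23.17 per $1,000, that supports 1,164/23.17 × 1,000 ≈ $50,237 → $50,200.
LTV cap: 95% × $284,000 = $269,800 → $269,800.
Binding constraint: payment-to-income.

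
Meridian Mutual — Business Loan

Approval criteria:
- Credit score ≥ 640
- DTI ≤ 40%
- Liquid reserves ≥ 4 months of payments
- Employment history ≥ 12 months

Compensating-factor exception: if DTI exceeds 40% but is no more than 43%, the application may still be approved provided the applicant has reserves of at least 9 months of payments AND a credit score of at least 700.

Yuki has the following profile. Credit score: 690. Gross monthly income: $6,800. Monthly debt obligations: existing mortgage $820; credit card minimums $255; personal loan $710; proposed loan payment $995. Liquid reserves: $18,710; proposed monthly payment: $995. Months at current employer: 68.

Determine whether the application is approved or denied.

Credit score 690 ≥ 640 (meets base)
Total debts = (820 + 255 + 710 + 995) = 2,780. DTI = 2,780/6,800 = 40.9% > 40% — standard DTI limit exceeded.
Reserves: 18,710 ÷ 995 = 18.8 months (meets 4-month minimum)
Employment 68 ≥ 12 months
DTI 40.9% is within the 40%–43% exception band; checking compensating factors.
Reserves 18.8 ≥ 9 months; credit score 690 < 700.
Compensating-factor requirement not fully met.

Denied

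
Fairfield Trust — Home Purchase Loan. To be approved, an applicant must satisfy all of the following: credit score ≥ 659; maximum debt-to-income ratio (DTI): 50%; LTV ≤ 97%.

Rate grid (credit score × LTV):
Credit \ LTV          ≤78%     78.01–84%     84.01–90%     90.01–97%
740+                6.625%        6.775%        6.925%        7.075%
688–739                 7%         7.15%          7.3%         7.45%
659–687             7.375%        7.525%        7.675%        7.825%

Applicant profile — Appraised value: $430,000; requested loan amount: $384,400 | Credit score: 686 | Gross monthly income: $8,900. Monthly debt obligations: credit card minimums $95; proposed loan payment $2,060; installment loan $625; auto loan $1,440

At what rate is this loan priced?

Credit score 686 ≥ 659; Total monthly debts = (95 + 2,060 + 625 + 1,440) = 4,220. Debt-to-income = 4,220/8,900 = 47.4% — meets 50% limit
LTV: 384,400 ÷ 430,000 = 89.4%, within 97% cap
Credit 686 → row 659–687; LTV 89.4% → column 84.01–90%. Grid cell → 7.675%.

7.675%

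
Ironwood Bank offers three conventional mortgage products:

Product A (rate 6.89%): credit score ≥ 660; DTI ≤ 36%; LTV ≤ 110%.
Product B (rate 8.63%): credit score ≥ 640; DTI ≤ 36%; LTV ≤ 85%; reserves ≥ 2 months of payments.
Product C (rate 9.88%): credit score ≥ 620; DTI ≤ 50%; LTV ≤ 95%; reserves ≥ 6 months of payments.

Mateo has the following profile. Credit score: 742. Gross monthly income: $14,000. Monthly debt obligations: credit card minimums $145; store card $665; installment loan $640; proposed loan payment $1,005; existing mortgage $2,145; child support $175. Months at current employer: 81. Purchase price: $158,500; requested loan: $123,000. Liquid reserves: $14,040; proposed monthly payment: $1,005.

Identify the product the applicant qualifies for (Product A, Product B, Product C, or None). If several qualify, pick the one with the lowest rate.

Total debts = (145 + 665 + 640 + 1,005 + 2,145 + 175) = 4,775; DTI = 4,775/14,000 = 34.1%.
LTV = 123,000/158,500 = 77.6%.
Reserves = 14,040/1,005 = 14.0 months.
Product A: score 742 ≥ 660; DTI 34.1% ≤ 36%; LTV 77.6% ≤ 110% → qualifies.
Product B: score 742 ≥ 640; DTI 34.1% ≤ 36%; LTV 77.6% ≤ 85%; reserves 14.0 ≥ 2 mo → qualifies.
Product C: score 742 ≥ 620; DTI 34.1% ≤ 50%; LTV 77.6% ≤ 95%; reserves 14.0 ≥ 6 mo → qualifies.
Qualifying: Product A, Product B, Product C. Lowest rate is 6.89% → Product A.

Product A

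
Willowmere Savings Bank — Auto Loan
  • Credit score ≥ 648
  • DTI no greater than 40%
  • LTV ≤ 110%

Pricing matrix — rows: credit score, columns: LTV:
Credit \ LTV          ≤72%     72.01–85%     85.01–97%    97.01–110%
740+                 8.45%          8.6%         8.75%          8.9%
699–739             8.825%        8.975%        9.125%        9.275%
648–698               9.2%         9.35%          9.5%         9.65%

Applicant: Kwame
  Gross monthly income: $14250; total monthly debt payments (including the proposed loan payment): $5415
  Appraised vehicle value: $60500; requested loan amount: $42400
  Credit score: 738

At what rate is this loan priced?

8.825%

Credit score 738 ≥ 648; DTI = 5,415/14,250 = 38% ≤ 40%
LTV = 42,400/60,500 = 70.1% ≤ 110%
Row: 738 falls in 699–739. Column: 70.1% falls in ≤72%. Rate = 8.825%.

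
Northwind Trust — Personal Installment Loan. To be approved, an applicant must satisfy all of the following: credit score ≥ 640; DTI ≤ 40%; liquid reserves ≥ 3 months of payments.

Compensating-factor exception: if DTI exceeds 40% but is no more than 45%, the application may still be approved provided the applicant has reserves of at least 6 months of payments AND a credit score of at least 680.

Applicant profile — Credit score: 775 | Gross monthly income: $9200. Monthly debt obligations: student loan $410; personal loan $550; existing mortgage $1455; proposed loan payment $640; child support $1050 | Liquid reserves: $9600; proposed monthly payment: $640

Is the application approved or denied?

Approved

Credit score 775 ≥ 640 (meets base)
Total debts = (410 + 550 + 1,455 + 640 + 1,050) = 4,105. DTI: 4,105 ÷ 9,200 = 44.6%, over the 40% base limit.
Liquid reserves cover 9,600/640 = 15.0 months — ≥ 3 required
DTI 44.6% is within the 40%–45% exception band; checking compensating factors.
Override check — reserves: 15.0 mo (ok); score: 775 (ok).
Both override conditions satisfied; DTI exception granted.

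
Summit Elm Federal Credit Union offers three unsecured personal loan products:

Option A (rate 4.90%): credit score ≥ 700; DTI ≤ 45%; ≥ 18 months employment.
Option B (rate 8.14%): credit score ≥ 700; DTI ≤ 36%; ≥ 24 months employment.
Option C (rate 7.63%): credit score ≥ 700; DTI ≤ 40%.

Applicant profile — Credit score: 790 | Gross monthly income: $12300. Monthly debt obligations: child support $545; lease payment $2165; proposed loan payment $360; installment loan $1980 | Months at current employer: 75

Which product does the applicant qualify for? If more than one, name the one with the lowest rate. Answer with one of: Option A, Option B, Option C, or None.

Total debts = (545 + 2,165 + 360 + 1,980) = 5,050; DTI = 5,050/12,300 = 41.1%.
Option A: score 790 ≥ 700; DTI 41.1% ≤ 45%; employment 75 ≥ 18 mo → qualifies.
Option B: score 790 ≥ 700; DTI 41.1% > 36%; employment 75 ≥ 24 mo → does not qualify.
Option C: score 790 ≥ 700; DTI 41.1% > 40% → does not qualify.

Option A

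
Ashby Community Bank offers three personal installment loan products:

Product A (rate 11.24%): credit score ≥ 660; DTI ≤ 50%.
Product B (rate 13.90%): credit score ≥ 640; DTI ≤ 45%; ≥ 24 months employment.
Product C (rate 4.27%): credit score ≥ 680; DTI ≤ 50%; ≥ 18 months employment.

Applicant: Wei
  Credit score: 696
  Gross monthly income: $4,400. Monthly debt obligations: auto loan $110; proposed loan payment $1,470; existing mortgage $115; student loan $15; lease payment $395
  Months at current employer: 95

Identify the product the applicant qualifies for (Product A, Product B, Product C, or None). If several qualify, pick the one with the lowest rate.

Product C

Total debts = (110 + 1,470 + 115 + 15 + 395) = 2,105; DTI = 2,105/4,400 = 47.8%.
Product A: score 696 ≥ 660; DTI 47.8% ≤ 50% → qualifies.
Product B: score 696 ≥ 640; DTI 47.8% > 45%; employment 95 ≥ 24 mo → does not qualify.
Product C: score 696 ≥ 680; DTI 47.8% ≤ 50%; employment 95 ≥ 18 mo → qualifies.
Qualifying: Product A, Product C. Lowest rate is 4.27% → Product C.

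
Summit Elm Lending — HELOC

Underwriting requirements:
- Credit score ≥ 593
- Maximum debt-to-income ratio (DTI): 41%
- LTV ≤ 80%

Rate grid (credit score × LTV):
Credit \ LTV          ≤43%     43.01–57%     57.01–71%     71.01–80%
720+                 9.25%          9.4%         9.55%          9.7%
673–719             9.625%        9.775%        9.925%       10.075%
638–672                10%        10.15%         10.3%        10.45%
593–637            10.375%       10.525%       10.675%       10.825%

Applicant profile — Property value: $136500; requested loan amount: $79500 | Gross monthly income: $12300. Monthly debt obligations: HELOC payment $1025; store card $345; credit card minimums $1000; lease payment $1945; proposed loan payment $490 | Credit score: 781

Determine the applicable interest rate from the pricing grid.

Credit score 781 ≥ 593; Total monthly debts = (1,025 + 345 + 1,000 + 1,945 + 490) = 4,805. DTI: 4,805 ÷ 12,300 = 39.1%, within the 41% cap
Loan-to-value = 79,500/136,500 = 58.2% — pass (80% max)
Score 781 is in the 720+ band; LTV 58.2% is in the 57.01–71% band → 9.55%.

9.55%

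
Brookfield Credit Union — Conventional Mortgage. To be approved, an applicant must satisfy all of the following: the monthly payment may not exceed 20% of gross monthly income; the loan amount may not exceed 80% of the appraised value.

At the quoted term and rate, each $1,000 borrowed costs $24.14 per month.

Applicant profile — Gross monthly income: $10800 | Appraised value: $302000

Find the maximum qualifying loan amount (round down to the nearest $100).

Payment cap: 20% × $10,800 = $2,160/month.
At $24.14 per $1,000, that supports 2,160/24.14 × 1,000 ≈ $89,478 → $89,400.
LTV cap: 80% × $302,000 = $241,600 → $241,600.
Binding constraint: payment-to-income.

$89,400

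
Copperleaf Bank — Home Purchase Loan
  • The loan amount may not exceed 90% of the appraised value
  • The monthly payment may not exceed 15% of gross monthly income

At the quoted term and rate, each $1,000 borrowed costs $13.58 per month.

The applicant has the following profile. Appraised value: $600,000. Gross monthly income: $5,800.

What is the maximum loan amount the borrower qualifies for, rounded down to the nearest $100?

Payment cap: 15% × $5,800 = $870/month.
At $13.58 per $1,000, that supports 870/13.58 × 1,000 ≈ $64,064 → $64,000.
LTV cap: 90% × $600,000 = $540,000 → $540,000.
Binding constraint: payment-to-income.

$64,000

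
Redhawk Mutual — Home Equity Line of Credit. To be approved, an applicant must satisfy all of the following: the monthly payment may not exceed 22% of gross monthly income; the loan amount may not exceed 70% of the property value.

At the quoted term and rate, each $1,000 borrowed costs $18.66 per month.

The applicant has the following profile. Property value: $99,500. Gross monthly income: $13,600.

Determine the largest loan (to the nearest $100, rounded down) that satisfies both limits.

Payment cap: 22% × $13,600 = $2,992/month.
At $18.66 per $1,000, that supports 2,992/18.66 × 1,000 ≈ $160,342 → $160,300.
LTV cap: 70% × $99,500 = $69,650 → $69,600.
Binding constraint: loan-to-value.

$69,600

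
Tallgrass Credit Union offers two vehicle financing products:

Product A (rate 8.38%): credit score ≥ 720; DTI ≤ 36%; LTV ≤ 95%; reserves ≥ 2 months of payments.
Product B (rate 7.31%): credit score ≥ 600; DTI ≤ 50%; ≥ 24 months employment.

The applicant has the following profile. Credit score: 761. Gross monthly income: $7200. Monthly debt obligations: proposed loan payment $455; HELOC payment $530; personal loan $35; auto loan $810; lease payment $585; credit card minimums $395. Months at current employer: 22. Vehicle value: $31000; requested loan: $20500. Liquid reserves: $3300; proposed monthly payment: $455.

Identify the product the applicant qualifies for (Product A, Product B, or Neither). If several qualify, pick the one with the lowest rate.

Total debts = (455 + 530 + 35 + 810 + 585 + 395) = 2,810; DTI = 2,810/7,200 = 39%.
LTV = 20,500/31,000 = 66.1%.
Reserves = 3,300/455 = 7.3 months.
Product A: score 761 ≥ 720; DTI 39% > 36%; LTV 66.1% ≤ 95%; reserves 7.3 ≥ 2 mo → does not qualify.
Product B: score 761 ≥ 600; DTI 39% ≤ 50%; employment 22 < 24 mo → does not qualify.

Neither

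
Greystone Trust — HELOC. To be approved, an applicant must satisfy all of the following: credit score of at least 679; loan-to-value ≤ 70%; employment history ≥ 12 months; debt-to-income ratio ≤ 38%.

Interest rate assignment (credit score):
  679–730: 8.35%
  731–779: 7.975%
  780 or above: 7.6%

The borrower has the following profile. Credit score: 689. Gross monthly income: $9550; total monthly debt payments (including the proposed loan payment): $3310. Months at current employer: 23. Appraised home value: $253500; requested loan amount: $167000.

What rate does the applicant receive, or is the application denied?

Credit score 689 ≥ 679 (meets minimum)
Employment 23 ≥ 12 months
Loan-to-value = 167,000/253,500 = 65.9% — pass (70% max)
DTI: 3,310 ÷ 9,550 = 34.7%, within the 38% cap
All requirements met. Score 689 falls in the 679–730 tier → 8.35%.

Approved at 8.35%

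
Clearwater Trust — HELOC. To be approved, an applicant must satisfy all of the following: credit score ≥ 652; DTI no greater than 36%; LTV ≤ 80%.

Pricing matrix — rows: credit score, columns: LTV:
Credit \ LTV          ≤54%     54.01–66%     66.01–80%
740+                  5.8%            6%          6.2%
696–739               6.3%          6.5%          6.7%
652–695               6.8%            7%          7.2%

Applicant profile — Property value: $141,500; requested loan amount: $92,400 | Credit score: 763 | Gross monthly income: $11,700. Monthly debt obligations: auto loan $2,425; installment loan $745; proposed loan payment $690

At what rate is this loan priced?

Credit score 763 ≥ 652; Total monthly debts = (2,425 + 745 + 690) = 3,860. DTI: 3,860 ÷ 11,700 = 33%, within the 36% cap
Loan-to-value = 92,400/141,500 = 65.3% — pass (80% max)
Score 763 is in the 740+ band; LTV 65.3% is in the 54.01–66% band → 6%.

6%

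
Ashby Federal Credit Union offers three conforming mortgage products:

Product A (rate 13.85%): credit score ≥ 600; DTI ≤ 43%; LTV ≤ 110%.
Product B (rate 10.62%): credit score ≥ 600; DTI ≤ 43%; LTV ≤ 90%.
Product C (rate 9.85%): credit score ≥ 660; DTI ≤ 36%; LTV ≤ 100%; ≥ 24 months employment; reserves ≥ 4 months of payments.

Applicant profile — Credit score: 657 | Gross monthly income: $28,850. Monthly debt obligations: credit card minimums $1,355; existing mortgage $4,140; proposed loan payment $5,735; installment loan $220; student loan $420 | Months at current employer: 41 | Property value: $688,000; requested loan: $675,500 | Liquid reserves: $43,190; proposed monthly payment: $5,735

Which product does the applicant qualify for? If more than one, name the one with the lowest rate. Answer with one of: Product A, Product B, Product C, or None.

Product A

Total debts = (1,355 + 4,140 + 5,735 + 220 + 420) = 11,870; DTI = 11,870/28,850 = 41.1%.
LTV = 675,500/688,000 = 98.2%.
Reserves = 43,190/5,735 = 7.5 months.
Product A: score 657 ≥ 600; DTI 41.1% ≤ 43%; LTV 98.2% ≤ 110% → qualifies.
Product B: score 657 ≥ 600; DTI 41.1% ≤ 43%; LTV 98.2% > 90% → does not qualify.
Product C: score 657 < 660; DTI 41.1% > 36%; LTV 98.2% ≤ 100%; employment 41 ≥ 24 mo; reserves 7.5 ≥ 4 mo → does not qualify.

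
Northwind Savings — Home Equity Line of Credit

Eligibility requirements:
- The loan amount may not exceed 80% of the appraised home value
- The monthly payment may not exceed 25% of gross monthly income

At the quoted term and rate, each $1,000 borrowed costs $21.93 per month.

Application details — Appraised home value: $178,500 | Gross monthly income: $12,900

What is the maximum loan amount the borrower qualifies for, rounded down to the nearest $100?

$142,800

Payment cap: 25% × $12,900 = $3,225/month.
At $21.93 per $1,000, that supports 3,225/21.93 × 1,000 ≈ $147,058 → $147,000.
LTV cap: 80% × $178,500 = $142,800 → $142,800.
Binding constraint: loan-to-value.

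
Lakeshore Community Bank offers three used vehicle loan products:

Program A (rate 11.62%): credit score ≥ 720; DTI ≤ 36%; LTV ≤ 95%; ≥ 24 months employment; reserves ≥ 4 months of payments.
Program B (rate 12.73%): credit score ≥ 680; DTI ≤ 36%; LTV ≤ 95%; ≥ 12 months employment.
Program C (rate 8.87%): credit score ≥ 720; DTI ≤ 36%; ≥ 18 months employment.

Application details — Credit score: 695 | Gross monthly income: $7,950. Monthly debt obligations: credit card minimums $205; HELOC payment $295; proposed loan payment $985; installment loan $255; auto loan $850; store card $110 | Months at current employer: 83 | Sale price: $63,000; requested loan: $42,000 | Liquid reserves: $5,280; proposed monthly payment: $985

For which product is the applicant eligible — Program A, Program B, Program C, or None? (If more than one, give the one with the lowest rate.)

Program B

Total debts = (205 + 295 + 985 + 255 + 850 + 110) = 2,700; DTI = 2,700/7,950 = 34%.
LTV = 42,000/63,000 = 66.7%.
Reserves = 5,280/985 = 5.4 months.
Program A: score 695 < 720; DTI 34% ≤ 36%; LTV 66.7% ≤ 95%; employment 83 ≥ 24 mo; reserves 5.4 ≥ 4 mo → does not qualify.
Program B: score 695 ≥ 680; DTI 34% ≤ 36%; LTV 66.7% ≤ 95%; employment 83 ≥ 12 mo → qualifies.
Program C: score 695 < 720; DTI 34% ≤ 36%; employment 83 ≥ 18 mo → does not qualify.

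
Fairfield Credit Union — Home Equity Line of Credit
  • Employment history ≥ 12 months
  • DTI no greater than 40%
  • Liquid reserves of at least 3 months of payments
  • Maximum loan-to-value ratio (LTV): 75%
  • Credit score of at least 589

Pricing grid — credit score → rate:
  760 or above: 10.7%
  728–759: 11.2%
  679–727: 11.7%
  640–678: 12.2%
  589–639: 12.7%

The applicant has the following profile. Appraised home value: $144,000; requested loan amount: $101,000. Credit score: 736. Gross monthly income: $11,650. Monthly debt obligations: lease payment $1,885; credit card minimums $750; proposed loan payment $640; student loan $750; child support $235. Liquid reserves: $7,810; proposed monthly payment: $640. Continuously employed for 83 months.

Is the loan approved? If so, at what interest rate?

Credit score 736 ≥ 589 (meets minimum)
Loan-to-value = 101,000/144,000 = 70.1% — pass (75% max)
Employment 83 ≥ 12 months
Liquid reserves cover 7,810/640 = 12.2 months — ≥ 3 required
Total monthly debts = (1,885 + 750 + 640 + 750 + 235) = 4,260. DTI: 4,260 ÷ 11,650 = 36.6%, within the 40% cap
All requirements met. Score 736 falls in the 728–759 tier → 11.2%.

Approved at 11.2%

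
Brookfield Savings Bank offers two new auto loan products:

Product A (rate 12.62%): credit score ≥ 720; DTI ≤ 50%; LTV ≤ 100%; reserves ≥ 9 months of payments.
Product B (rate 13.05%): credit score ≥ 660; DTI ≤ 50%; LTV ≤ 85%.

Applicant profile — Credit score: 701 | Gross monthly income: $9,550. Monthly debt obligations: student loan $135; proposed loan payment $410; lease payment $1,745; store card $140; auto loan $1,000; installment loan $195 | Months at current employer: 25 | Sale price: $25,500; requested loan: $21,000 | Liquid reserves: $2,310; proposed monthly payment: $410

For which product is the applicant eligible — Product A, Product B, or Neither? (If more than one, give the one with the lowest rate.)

Product B

Total debts = (135 + 410 + 1,745 + 140 + 1,000 + 195) = 3,625; DTI = 3,625/9,550 = 38%.
LTV = 21,000/25,500 = 82.4%.
Reserves = 2,310/410 = 5.6 months.
Product A: score 701 < 720; DTI 38% ≤ 50%; LTV 82.4% ≤ 100%; reserves 5.6 < 9 mo → does not qualify.
Product B: score 701 ≥ 660; DTI 38% ≤ 50%; LTV 82.4% ≤ 85% → qualifies.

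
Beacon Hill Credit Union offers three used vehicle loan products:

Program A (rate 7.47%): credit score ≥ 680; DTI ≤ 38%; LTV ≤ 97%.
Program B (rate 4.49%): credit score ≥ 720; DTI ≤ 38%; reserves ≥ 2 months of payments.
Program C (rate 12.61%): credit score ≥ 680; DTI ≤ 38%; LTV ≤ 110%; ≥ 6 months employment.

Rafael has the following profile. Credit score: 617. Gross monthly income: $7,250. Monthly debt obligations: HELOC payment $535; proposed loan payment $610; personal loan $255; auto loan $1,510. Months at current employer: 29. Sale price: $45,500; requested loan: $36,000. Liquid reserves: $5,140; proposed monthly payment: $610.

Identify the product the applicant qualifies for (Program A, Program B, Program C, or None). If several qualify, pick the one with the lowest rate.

None

Total debts = (535 + 610 + 255 + 1,510) = 2,910; DTI = 2,910/7,250 = 40.1%.
LTV = 36,000/45,500 = 79.1%.
Reserves = 5,140/610 = 8.4 months.
Program A: score 617 < 680; DTI 40.1% > 38%; LTV 79.1% ≤ 97% → does not qualify.
Program B: score 617 < 720; DTI 40.1% > 38%; reserves 8.4 ≥ 2 mo → does not qualify.
Program C: score 617 < 680; DTI 40.1% > 38%; LTV 79.1% ≤ 110%; employment 29 ≥ 6 mo → does not qualify.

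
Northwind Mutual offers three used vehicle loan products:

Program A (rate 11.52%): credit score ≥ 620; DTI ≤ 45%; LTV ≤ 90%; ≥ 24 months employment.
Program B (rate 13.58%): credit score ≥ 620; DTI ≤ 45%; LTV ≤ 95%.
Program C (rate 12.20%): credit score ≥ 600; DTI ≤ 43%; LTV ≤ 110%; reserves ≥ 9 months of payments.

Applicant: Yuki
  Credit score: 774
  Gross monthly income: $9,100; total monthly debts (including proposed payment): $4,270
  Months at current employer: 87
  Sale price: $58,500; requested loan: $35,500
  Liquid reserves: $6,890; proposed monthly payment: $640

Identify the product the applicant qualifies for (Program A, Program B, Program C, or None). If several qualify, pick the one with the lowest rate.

DTI = 4,270/9,100 = 46.9%.
LTV = 35,500/58,500 = 60.7%.
Reserves = 6,890/640 = 10.8 months.
Program A: score 774 ≥ 620; DTI 46.9% > 45%; LTV 60.7% ≤ 90%; employment 87 ≥ 24 mo → does not qualify.
Program B: score 774 ≥ 620; DTI 46.9% > 45%; LTV 60.7% ≤ 95% → does not qualify.
Program C: score 774 ≥ 600; DTI 46.9% > 43%; LTV 60.7% ≤ 110%; reserves 10.8 ≥ 9 mo → does not qualify.

None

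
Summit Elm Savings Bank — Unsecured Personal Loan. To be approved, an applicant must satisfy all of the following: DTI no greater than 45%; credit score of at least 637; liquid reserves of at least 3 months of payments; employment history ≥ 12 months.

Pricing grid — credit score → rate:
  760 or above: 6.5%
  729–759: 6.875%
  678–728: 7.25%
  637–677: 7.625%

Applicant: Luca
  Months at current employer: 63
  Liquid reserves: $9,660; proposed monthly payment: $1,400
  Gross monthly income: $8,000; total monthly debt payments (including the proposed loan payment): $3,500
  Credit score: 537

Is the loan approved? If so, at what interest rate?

Denied

Credit score 537 < 637 (below minimum)
DTI: 3,500 ÷ 8,000 = 43.8%, within the 45% cap
Employment 63 ≥ 12 months
Reserves = 9,660/1,400 = 6.9 months ≥ 3
Not all requirements met → denied.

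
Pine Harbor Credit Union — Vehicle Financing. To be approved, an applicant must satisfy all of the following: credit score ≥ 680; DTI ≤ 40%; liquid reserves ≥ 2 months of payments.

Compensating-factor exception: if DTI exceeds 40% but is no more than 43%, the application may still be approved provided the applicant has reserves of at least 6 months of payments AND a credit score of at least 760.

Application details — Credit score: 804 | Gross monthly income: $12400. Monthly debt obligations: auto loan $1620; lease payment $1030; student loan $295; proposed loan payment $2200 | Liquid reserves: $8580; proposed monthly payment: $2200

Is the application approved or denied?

Denied

Credit score 804 ≥ 680 (meets base)
Total debts = (1,620 + 1,030 + 295 + 2,200) = 5,145. DTI: 5,145 ÷ 12,400 = 41.5%, over the 40% base limit.
Reserves: 8,580 ÷ 2,200 = 3.9 months (meets 2-month minimum)
41.5% falls in the override range (40%–43%), so the compensating-factor test applies.
Reserves 3.9 < 6 months; credit score 804 ≥ 760.
Override conditions not both satisfied; exception does not apply.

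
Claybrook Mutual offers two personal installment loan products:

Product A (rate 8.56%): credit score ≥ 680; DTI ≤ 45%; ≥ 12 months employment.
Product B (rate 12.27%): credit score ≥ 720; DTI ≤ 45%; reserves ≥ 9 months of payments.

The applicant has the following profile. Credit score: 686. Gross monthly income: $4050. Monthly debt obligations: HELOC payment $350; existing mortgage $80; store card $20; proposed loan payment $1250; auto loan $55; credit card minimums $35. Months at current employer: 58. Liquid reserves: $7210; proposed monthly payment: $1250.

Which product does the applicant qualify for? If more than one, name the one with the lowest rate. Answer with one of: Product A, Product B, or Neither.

Total debts = (350 + 80 + 20 + 1,250 + 55 + 35) = 1,790; DTI = 1,790/4,050 = 44.2%.
Reserves = 7,210/1,250 = 5.8 months.
Product A: score 686 ≥ 680; DTI 44.2% ≤ 45%; employment 58 ≥ 12 mo → qualifies.
Product B: score 686 < 720; DTI 44.2% ≤ 45%; reserves 5.8 < 9 mo → does not qualify.

Product A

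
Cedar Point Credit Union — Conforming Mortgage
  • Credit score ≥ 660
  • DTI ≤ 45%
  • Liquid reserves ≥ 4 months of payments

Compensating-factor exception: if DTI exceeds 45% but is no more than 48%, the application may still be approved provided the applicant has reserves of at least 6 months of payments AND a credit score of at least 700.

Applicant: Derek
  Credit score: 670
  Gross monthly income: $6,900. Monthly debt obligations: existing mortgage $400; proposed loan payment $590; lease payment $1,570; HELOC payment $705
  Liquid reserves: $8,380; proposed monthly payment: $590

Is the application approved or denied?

Denied

Credit score 670 ≥ 660 (meets base)
Total debts = (400 + 590 + 1,570 + 705) = 3,265. DTI: 3,265 ÷ 6,900 = 47.3%, over the 45% base limit.
Liquid reserves cover 8,380/590 = 14.2 months — ≥ 4 required
DTI 47.3% is within the 45%–48% exception band; checking compensating factors.
Reserves 14.2 ≥ 6 months; credit score 670 < 700.
Override conditions not both satisfied; exception does not apply.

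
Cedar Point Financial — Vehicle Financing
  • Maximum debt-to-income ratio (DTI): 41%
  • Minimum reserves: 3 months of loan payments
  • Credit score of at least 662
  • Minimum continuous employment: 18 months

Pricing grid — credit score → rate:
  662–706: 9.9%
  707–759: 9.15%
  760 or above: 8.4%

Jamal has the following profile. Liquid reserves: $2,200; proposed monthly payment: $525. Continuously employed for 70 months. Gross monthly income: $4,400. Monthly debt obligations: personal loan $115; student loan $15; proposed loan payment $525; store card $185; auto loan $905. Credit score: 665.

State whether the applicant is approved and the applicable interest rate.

Credit score 665 ≥ 662 (meets minimum)
Total monthly debts = (115 + 15 + 525 + 185 + 905) = 1,745. DTI = 1,745/4,400 = 39.7% ≤ 41%
Liquid reserves cover 2,200/525 = 4.2 months — ≥ 3 required
Employment 70 ≥ 18 months
All requirements met. Score 665 falls in the 662–706 tier → 9.9%.

Approved at 9.9%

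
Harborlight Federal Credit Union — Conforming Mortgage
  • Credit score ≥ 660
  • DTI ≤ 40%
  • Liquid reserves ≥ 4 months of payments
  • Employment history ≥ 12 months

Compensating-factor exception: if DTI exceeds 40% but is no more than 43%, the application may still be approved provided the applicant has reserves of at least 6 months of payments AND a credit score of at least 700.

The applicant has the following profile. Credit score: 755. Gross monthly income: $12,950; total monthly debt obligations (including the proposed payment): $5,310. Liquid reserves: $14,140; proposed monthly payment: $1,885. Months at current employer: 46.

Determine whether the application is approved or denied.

Approved

Credit score 755 ≥ 660 (meets base)
DTI: 5,310 ÷ 12,950 = 41%, over the 40% base limit.
Reserves = 14,140/1,885 = 7.5 months ≥ 4
Employment 46 ≥ 12 months
41% falls in the override range (40%–43%), so the compensating-factor test applies.
Reserves 7.5 ≥ 6 months; credit score 755 ≥ 700.
Both compensating conditions met → exception applies.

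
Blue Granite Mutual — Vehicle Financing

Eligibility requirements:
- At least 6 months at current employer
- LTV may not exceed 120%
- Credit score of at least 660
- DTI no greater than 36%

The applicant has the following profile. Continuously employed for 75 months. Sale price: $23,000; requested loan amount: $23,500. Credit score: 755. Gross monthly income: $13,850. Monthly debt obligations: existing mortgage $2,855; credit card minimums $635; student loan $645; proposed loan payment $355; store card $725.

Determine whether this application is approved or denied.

Denied

Employment 75 ≥ 6 months
LTV: 23,500 ÷ 23,000 = 102.2%, within 120% cap
Credit score 755 ≥ 660 (meets)
Total monthly debts = (2,855 + 635 + 645 + 355 + 725) = 5,215. Debt-to-income = 5,215/13,850 = 37.7% — over 36% limit
Fails on DTI.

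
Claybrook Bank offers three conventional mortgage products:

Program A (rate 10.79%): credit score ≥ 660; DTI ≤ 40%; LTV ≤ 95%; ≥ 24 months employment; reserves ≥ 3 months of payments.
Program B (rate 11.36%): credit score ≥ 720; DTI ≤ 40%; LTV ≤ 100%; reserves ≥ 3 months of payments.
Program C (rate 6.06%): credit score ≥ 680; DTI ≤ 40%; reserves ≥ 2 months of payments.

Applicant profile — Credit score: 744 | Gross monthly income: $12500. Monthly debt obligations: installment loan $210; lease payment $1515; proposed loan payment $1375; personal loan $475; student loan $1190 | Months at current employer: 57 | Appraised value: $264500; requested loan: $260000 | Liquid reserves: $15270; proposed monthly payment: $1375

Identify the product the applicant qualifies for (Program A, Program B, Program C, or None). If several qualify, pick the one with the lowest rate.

Program C

Total debts = (210 + 1,515 + 1,375 + 475 + 1,190) = 4,765; DTI = 4,765/12,500 = 38.1%.
LTV = 260,000/264,500 = 98.3%.
Reserves = 15,270/1,375 = 11.1 months.
Program A: score 744 ≥ 660; DTI 38.1% ≤ 40%; LTV 98.3% > 95%; employment 57 ≥ 24 mo; reserves 11.1 ≥ 3 mo → does not qualify.
Program B: score 744 ≥ 720; DTI 38.1% ≤ 40%; LTV 98.3% ≤ 100%; reserves 11.1 ≥ 3 mo → qualifies.
Program C: score 744 ≥ 680; DTI 38.1% ≤ 40%; reserves 11.1 ≥ 2 mo → qualifies.
Qualifying: Program B, Program C. Lowest rate is 6.06% → Program C.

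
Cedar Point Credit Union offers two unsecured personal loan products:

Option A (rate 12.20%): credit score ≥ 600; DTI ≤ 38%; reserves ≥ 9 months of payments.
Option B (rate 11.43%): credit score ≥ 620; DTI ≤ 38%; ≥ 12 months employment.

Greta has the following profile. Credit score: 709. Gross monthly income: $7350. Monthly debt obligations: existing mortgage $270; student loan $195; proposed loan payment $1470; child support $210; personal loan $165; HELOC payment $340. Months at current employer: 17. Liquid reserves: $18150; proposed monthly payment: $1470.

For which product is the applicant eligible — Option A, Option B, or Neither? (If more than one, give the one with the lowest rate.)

Option B

Total debts = (270 + 195 + 1,470 + 210 + 165 + 340) = 2,650; DTI = 2,650/7,350 = 36.1%.
Reserves = 18,150/1,470 = 12.3 months.
Option A: score 709 ≥ 600; DTI 36.1% ≤ 38%; reserves 12.3 ≥ 9 mo → qualifies.
Option B: score 709 ≥ 620; DTI 36.1% ≤ 38%; employment 17 ≥ 12 mo → qualifies.
Qualifying: Option A, Option B. Lowest rate is 11.43% → Option B.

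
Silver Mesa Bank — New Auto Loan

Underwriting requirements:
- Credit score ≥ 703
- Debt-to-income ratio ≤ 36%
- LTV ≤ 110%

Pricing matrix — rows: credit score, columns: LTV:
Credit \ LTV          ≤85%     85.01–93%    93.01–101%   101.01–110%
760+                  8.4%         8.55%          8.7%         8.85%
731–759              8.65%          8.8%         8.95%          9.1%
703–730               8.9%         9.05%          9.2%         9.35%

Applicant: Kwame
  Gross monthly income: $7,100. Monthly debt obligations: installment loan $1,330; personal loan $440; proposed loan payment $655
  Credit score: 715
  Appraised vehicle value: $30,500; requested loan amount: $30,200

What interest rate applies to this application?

9.2%

Credit score 715 ≥ 703; Total monthly debts = (1,330 + 440 + 655) = 2,425. DTI = 2,425/7,100 = 34.2% ≤ 36%
LTV = 30,200/30,500 = 99% ≤ 110%
Credit 715 → row 703–730; LTV 99% → column 93.01–101%. Grid cell → 9.2%.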